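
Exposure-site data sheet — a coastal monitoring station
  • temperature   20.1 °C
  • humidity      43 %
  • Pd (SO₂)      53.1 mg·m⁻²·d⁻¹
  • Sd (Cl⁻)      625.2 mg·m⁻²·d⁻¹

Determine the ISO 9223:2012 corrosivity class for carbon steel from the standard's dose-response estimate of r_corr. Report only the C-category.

carbon steel: T>10 °C ⇒ hinge -0.054·(20.1−10) = -0.5454
  Pd branch = 1.77·Pd^0.52·e^(0.02·RH+f) = 19.13 μm/a
  Sd branch = 0.102·Sd^0.62·e^(0.033·RH+0.04·T) = 51 μm/a
  sum: 19.13 + 51 → r_corr = 70.13 μm/a
Category bounds: 50…80 μm/a bracket r_corr ⇒ C4

C4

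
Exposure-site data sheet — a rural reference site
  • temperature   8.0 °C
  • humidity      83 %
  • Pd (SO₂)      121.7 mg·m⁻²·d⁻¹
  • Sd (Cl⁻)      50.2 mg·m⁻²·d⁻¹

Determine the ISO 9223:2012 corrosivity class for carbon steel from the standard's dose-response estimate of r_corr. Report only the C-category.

C5

carbon steel: f(T) = +0.150·(T−10) [T≤10 °C] = -0.3000
  Pd branch = 1.77·Pd^0.52·e^(0.02·RH+f) = 83.75 μm/a
  Cl⁻ term: 0.102·50.2^0.62·exp(0.033·83+0.04·8.0) = 24.63
  r_corr = 83.75 + 24.63 = 108.4 μm/a
ISO 9223 Table 2 (carbon steel): 80 < 108 ≤ 200 μm/a ⇒ C5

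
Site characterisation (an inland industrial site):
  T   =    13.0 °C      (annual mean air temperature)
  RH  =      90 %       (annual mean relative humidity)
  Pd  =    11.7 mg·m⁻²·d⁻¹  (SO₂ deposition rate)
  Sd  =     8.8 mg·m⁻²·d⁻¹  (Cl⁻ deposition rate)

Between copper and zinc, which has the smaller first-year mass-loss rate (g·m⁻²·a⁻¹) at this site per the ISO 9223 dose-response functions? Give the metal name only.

zinc

copper: f(T) = -0.080·(T−10) [T>10 °C] = -0.2400
  sulphur-dioxide contribution → 1.599 μm/a
  chloride contribution → 0.8902 μm/a
  ⇒ r_corr(copper) = 2.489 μm/a
  mass loss = 2.489 μm/a × 8.96 g/cm³ = 22.3 g·m⁻²·a⁻¹
zinc: temperature factor f = -0.071·(3.0) = -0.2130
  sulphur-dioxide contribution → 1.932 μm/a
  chloride contribution → 0.375 μm/a
  total first-year rate 2.307 μm/a
  mass loss = 2.307 μm/a × 7.14 g/cm³ = 16.47 g·m⁻²·a⁻¹
Ordering by g·m⁻²·a⁻¹: copper (22.3) > zinc (16.5)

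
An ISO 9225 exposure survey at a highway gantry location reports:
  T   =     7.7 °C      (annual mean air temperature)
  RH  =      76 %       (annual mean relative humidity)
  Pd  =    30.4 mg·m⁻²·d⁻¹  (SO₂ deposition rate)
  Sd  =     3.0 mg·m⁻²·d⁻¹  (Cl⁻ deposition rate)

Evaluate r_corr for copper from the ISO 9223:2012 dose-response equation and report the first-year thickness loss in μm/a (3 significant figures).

copper: temperature factor f = +0.126·(-2.3) = -0.2898
  Pd branch = 0.0053·Pd^0.26·e^(0.059·RH+f) = 0.8538 μm/a
  Sd branch = 0.01025·Sd^0.27·e^(0.036·RH+0.049·T) = 0.3102 μm/a
  r_corr = 0.8538 + 0.3102 = 1.164 μm/a

r_corr = 1.16 μm/a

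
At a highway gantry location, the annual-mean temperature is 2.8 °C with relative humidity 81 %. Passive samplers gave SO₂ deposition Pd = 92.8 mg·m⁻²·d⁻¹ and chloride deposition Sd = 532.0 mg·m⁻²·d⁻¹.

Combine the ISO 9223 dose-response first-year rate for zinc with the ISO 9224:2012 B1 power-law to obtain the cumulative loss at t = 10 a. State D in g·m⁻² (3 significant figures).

D(10) = 209 g·m⁻²

zinc: f(T) = +0.038·(T−10) [T≤10 °C] = -0.2736
  SO₂ term: 0.0129·92.8^0.44·exp(0.046·81-0.2736) = 2.99
  Sd branch = 0.0175·Sd^0.57·e^(0.008·RH+0.085·T) = 1.519 μm/a
  r_corr = 2.99 + 1.519 = 4.509 μm/a
Power-law: D(10) = r_corr · 10^0.813
  D(10) = 4.509 × 10^0.813 = 4.509 × 6.501 = 29.32 μm
  Mass loss = 29.32 μm × 7.14 g/cm³ = 209.3 g·m⁻²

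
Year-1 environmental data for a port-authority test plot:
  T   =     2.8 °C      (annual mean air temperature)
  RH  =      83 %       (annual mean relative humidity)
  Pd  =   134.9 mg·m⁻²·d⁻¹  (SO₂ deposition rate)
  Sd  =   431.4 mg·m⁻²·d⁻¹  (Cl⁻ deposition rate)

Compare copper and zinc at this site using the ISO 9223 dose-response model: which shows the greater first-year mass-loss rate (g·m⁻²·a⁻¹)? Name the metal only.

zinc

copper: temperature factor f = +0.126·(-7.2) = -0.9072
  SO₂ term: 0.0053·134.9^0.26·exp(0.059·83-0.9072) = 1.025
  Cl⁻ term: 0.01025·431.4^0.27·exp(0.036·83+0.049·2.8) = 1.201
  r_corr = 1.025 + 1.201 = 2.226 μm/a
  mass loss = 2.226 μm/a × 8.96 g/cm³ = 19.94 g·m⁻²·a⁻¹
zinc: temperature factor f = +0.038·(-7.2) = -0.2736
  Pd branch = 0.0129·Pd^0.44·e^(0.046·RH+f) = 3.865 μm/a
  Sd branch = 0.0175·Sd^0.57·e^(0.008·RH+0.085·T) = 1.37 μm/a
  r_corr = 3.865 + 1.37 = 5.234 μm/a
  mass loss = 5.234 μm/a × 7.14 g/cm³ = 37.37 g·m⁻²·a⁻¹
Ordering by g·m⁻²·a⁻¹: zinc (37.4) > copper (19.9)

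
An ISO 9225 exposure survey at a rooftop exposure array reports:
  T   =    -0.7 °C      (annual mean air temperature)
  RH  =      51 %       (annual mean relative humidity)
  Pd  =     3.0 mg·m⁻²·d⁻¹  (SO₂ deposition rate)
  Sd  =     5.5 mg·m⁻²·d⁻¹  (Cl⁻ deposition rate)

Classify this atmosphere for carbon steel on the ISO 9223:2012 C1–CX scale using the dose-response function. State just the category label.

carbon steel: T≤10 °C ⇒ hinge +0.150·(-0.7−10) = -1.6050
  sulphur-dioxide contribution → 1.746 μm/a
  chloride contribution → 1.536 μm/a
  ⇒ r_corr(carbon steel) = 3.282 μm/a
3.28 μm/a falls in (1.3, 25] for carbon steel → category C2

C2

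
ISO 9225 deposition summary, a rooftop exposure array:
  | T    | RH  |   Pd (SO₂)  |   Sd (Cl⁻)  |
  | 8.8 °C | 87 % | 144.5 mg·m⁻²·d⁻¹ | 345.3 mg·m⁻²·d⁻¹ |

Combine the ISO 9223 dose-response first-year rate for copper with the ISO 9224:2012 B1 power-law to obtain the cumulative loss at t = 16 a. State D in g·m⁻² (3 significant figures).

D(16) = 260 g·m⁻²

copper: f(T) = +0.126·(T−10) [T≤10 °C] = -0.1512
  SO₂ term: 0.0053·144.5^0.26·exp(0.059·87-0.1512) = 2.815
  Cl⁻ term: 0.01025·345.3^0.27·exp(0.036·87+0.049·8.8) = 1.752
  r_corr = 2.815 + 1.752 = 4.566 μm/a
ISO 9224: D(t) = r_corr · t^b with b = 0.667 (copper, B1)
  D(16) = 4.566 × 16^0.667 = 4.566 × 6.355 = 29.02 μm
  Mass loss = 29.02 μm × 8.96 g/cm³ = 260 g·m⁻²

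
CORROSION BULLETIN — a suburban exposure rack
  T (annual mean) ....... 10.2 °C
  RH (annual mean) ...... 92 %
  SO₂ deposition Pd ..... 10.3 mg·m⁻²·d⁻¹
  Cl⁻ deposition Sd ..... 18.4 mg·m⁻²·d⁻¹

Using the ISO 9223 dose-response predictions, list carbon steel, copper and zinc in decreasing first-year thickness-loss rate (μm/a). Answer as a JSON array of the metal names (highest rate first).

["carbon steel", "copper", "zinc"]

carbon steel: T>10 °C ⇒ hinge -0.054·(10.2−10) = -0.0108
  Pd branch = 1.77·Pd^0.52·e^(0.02·RH+f) = 37.07 μm/a
  Sd branch = 0.102·Sd^0.62·e^(0.033·RH+0.04·T) = 19.43 μm/a
  sum: 37.07 + 19.43 → r_corr = 56.5 μm/a
copper: temperature factor f = -0.080·(0.2) = -0.0160
  SO₂ term: 0.0053·10.3^0.26·exp(0.059·92-0.0160) = 2.178
  Sd branch = 0.01025·Sd^0.27·e^(0.036·RH+0.049·T) = 1.018 μm/a
  r_corr = 2.178 + 1.018 = 3.196 μm/a
zinc: f(T) = -0.071·(T−10) [T>10 °C] = -0.0142
  SO₂ term: 0.0129·10.3^0.44·exp(0.046·92-0.0142) = 2.443
  Cl⁻ term: 0.0175·18.4^0.57·exp(0.008·92+0.085·10.2) = 0.4573
  r_corr = 2.443 + 0.4573 = 2.901 μm/a
Ordering by μm/a: carbon steel (56.5) > copper (3.2) > zinc (2.9)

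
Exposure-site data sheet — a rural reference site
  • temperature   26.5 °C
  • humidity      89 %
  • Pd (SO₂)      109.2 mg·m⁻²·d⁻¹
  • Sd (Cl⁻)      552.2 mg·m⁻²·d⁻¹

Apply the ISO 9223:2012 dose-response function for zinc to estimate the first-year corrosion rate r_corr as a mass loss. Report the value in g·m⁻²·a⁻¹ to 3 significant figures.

r_corr = 102 g·m⁻²·a⁻¹

zinc: temperature factor f = -0.071·(16.5) = -1.1715
  sulphur-dioxide contribution → 1.891 μm/a
  chloride contribution → 12.4 μm/a
  ⇒ r_corr(zinc) = 14.29 μm/a
Convert to mass loss: 14.29 μm/a × 7.14 g/cm³ = 102.1 g·m⁻²·a⁻¹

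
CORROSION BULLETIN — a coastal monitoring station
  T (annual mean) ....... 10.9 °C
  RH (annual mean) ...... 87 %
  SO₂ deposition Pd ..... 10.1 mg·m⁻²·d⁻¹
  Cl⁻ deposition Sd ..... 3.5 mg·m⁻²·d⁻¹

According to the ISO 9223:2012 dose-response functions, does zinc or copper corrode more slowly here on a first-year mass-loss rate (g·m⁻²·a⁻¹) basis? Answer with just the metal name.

zinc

zinc: T>10 °C ⇒ hinge -0.071·(10.9−10) = -0.0639
  SO₂ term: 0.0129·10.1^0.44·exp(0.046·87-0.0639) = 1.831
  Sd branch = 0.0175·Sd^0.57·e^(0.008·RH+0.085·T) = 0.1811 μm/a
  sum: 1.831 + 0.1811 → r_corr = 2.012 μm/a
  mass loss = 2.012 μm/a × 7.14 g/cm³ = 14.37 g·m⁻²·a⁻¹
copper: f(T) = -0.080·(T−10) [T>10 °C] = -0.0720
  Pd branch = 0.0053·Pd^0.26·e^(0.059·RH+f) = 1.525 μm/a
  Sd branch = 0.01025·Sd^0.27·e^(0.036·RH+0.049·T) = 0.5621 μm/a
  sum: 1.525 + 0.5621 → r_corr = 2.087 μm/a
  mass loss = 2.087 μm/a × 8.96 g/cm³ = 18.7 g·m⁻²·a⁻¹
Ordering by g·m⁻²·a⁻¹: copper (18.7) > zinc (14.4)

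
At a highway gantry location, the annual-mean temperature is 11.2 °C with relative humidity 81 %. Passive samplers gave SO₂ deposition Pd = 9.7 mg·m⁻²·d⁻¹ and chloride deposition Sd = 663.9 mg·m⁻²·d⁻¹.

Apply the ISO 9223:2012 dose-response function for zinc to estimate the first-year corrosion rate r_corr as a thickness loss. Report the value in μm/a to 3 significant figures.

r_corr = 4.86 μm/a

zinc: f(T) = -0.071·(T−10) [T>10 °C] = -0.0852
  sulphur-dioxide contribution → 1.336 μm/a
  chloride contribution → 3.52 μm/a
  total first-year rate 4.856 μm/a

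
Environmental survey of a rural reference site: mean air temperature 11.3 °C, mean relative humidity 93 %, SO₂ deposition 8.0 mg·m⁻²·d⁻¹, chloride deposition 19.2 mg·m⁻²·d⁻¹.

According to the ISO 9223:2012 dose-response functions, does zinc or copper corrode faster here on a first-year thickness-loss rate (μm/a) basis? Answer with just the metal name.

copper

zinc: T>10 °C ⇒ hinge -0.071·(11.3−10) = -0.0923
  SO₂ term: 0.0129·8.0^0.44·exp(0.046·93-0.0923) = 2.117
  Cl⁻ term: 0.0175·19.2^0.57·exp(0.008·93+0.085·11.3) = 0.5185
  r_corr = 2.117 + 0.5185 = 2.636 μm/a
copper: temperature factor f = -0.080·(1.3) = -0.1040
  SO₂ term: 0.0053·8.0^0.26·exp(0.059·93-0.1040) = 1.981
  Sd branch = 0.01025·Sd^0.27·e^(0.036·RH+0.049·T) = 1.126 μm/a
  sum: 1.981 + 1.126 → r_corr = 3.107 μm/a
Ordering by μm/a: copper (3.11) > zinc (2.64)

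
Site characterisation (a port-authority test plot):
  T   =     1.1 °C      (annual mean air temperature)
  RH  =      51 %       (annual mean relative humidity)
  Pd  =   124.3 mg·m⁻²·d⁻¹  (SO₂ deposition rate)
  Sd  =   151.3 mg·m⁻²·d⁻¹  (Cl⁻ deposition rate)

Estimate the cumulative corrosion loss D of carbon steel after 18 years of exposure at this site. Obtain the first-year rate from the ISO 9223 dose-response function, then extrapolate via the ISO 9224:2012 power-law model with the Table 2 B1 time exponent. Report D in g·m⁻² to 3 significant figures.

carbon steel: T≤10 °C ⇒ hinge +0.150·(1.1−10) = -1.3350
  Pd branch = 1.77·Pd^0.52·e^(0.02·RH+f) = 15.86 μm/a
  Sd branch = 0.102·Sd^0.62·e^(0.033·RH+0.04·T) = 12.89 μm/a
  r_corr = 15.86 + 12.89 = 28.75 μm/a
Long-term exponent b (ISO 9224 Table 2, B1) = 0.523
  D(18) = 28.75 × 18^0.523 = 28.75 × 4.534 = 130.3 μm
  Mass loss = 130.3 μm × 7.85 g/cm³ = 1023 g·m⁻²

D(18) = 1.02e+03 g·m⁻²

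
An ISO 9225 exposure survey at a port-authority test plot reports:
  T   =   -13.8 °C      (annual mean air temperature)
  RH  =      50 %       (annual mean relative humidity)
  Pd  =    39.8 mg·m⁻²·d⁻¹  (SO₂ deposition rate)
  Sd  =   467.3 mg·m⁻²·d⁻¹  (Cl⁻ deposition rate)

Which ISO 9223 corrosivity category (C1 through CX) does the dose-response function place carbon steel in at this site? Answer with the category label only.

C2

carbon steel: f(T) = +0.150·(T−10) [T≤10 °C] = -3.5700
  SO₂ term: 1.77·39.8^0.52·exp(0.02·50-3.5700) = 0.92
  Sd branch = 0.102·Sd^0.62·e^(0.033·RH+0.04·T) = 13.82 μm/a
  r_corr = 0.92 + 13.82 = 14.74 μm/a
ISO 9223 Table 2 (carbon steel): 1.3 < 14.7 ≤ 25 μm/a ⇒ C2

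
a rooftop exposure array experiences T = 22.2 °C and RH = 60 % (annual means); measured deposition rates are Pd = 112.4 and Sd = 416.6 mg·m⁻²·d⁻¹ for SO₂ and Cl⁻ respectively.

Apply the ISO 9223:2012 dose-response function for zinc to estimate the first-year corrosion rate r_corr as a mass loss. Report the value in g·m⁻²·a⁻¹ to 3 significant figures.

zinc: T>10 °C ⇒ hinge -0.071·(22.2−10) = -0.8662
  Pd branch = 0.0129·Pd^0.44·e^(0.046·RH+f) = 0.6845 μm/a
  Sd branch = 0.0175·Sd^0.57·e^(0.008·RH+0.085·T) = 5.811 μm/a
  r_corr = 0.6845 + 5.811 = 6.496 μm/a
Convert to mass loss: 6.496 μm/a × 7.14 g/cm³ = 46.38 g·m⁻²·a⁻¹

r_corr = 46.4 g·m⁻²·a⁻¹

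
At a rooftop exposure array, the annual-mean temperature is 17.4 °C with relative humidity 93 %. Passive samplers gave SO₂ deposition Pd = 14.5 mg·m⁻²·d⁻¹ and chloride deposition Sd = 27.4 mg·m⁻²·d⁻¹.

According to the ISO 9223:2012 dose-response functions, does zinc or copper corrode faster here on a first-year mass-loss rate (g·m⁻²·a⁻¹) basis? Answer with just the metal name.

zinc: temperature factor f = -0.071·(7.4) = -0.5254
  Pd branch = 0.0129·Pd^0.44·e^(0.046·RH+f) = 1.784 μm/a
  Sd branch = 0.0175·Sd^0.57·e^(0.008·RH+0.085·T) = 1.067 μm/a
  sum: 1.784 + 1.067 → r_corr = 2.85 μm/a
  mass loss = 2.85 μm/a × 7.14 g/cm³ = 20.35 g·m⁻²·a⁻¹
copper: T>10 °C ⇒ hinge -0.080·(17.4−10) = -0.5920
  Pd branch = 0.0053·Pd^0.26·e^(0.059·RH+f) = 1.419 μm/a
  Sd branch = 0.01025·Sd^0.27·e^(0.036·RH+0.049·T) = 1.672 μm/a
  r_corr = 1.419 + 1.672 = 3.091 μm/a
  mass loss = 3.091 μm/a × 8.96 g/cm³ = 27.7 g·m⁻²·a⁻¹
Ordering by g·m⁻²·a⁻¹: copper (27.7) > zinc (20.4)

copper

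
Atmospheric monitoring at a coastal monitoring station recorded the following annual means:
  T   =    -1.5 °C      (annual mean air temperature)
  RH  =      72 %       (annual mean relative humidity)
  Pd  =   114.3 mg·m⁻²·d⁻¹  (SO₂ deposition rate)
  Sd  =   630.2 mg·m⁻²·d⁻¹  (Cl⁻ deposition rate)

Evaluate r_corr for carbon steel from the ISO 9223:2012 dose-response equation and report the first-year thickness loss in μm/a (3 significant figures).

carbon steel: temperature factor f = +0.150·(-11.5) = -1.7250
  sulphur-dioxide contribution → 15.65 μm/a
  chloride contribution → 56.25 μm/a
  ⇒ r_corr(carbon steel) = 71.89 μm/a

r_corr = 71.9 μm/a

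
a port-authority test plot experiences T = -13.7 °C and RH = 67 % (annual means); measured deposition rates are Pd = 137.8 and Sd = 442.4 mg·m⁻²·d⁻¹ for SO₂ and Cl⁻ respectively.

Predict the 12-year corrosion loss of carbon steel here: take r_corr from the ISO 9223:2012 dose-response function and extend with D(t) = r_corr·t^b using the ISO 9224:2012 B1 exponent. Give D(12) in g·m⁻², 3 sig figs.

D(12) = 749 g·m⁻²

carbon steel: f(T) = +0.150·(T−10) [T≤10 °C] = -3.5550
  SO₂ term: 1.77·137.8^0.52·exp(0.02·67-3.5550) = 2.503
  Sd branch = 0.102·Sd^0.62·e^(0.033·RH+0.04·T) = 23.51 μm/a
  sum: 2.503 + 23.51 → r_corr = 26.01 μm/a
Power-law: D(12) = r_corr · 12^0.523
  D(12) = 26.01 × 12^0.523 = 26.01 × 3.668 = 95.41 μm
  Mass loss = 95.41 μm × 7.85 g/cm³ = 749 g·m⁻²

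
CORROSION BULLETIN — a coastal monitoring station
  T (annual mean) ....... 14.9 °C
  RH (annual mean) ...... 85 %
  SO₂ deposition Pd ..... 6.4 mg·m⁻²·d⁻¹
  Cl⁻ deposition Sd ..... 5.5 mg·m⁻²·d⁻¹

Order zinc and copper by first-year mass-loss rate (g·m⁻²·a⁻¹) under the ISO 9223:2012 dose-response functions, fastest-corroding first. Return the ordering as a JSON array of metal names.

zinc: T>10 °C ⇒ hinge -0.071·(14.9−10) = -0.3479
  SO₂ term: 0.0129·6.4^0.44·exp(0.046·85-0.3479) = 1.029
  Sd branch = 0.0175·Sd^0.57·e^(0.008·RH+0.085·T) = 0.3239 μm/a
  r_corr = 1.029 + 0.3239 = 1.353 μm/a
  mass loss = 1.353 μm/a × 7.14 g/cm³ = 9.658 g·m⁻²·a⁻¹
copper: f(T) = -0.080·(T−10) [T>10 °C] = -0.3920
  SO₂ term: 0.0053·6.4^0.26·exp(0.059·85-0.3920) = 0.8742
  Cl⁻ term: 0.01025·5.5^0.27·exp(0.036·85+0.049·14.9) = 0.7189
  sum: 0.8742 + 0.7189 → r_corr = 1.593 μm/a
  mass loss = 1.593 μm/a × 8.96 g/cm³ = 14.27 g·m⁻²·a⁻¹
Ordering by g·m⁻²·a⁻¹: copper (14.3) > zinc (9.66)

["copper", "zinc"]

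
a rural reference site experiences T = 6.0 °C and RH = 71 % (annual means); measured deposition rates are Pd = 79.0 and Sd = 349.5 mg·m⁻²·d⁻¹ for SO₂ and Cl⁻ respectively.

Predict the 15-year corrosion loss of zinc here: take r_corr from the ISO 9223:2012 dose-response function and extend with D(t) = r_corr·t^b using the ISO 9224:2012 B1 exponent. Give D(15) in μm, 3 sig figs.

zinc: T≤10 °C ⇒ hinge +0.038·(6.0−10) = -0.1520
  sulphur-dioxide contribution → 1.986 μm/a
  chloride contribution → 1.449 μm/a
  ⇒ r_corr(zinc) = 3.434 μm/a
Long-term exponent b (ISO 9224 Table 2, B1) = 0.813
  D(15) = 3.434 × 15^0.813 = 3.434 × 9.04 = 31.05 μm

D(15) = 31.0 μm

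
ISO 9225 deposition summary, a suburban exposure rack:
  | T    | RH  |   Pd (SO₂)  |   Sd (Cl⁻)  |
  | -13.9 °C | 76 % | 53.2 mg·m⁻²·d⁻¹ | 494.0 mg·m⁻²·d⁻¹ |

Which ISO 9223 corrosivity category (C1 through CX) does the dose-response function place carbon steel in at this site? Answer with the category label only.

C3

carbon steel: f(T) = +0.150·(T−10) [T≤10 °C] = -3.5850
  SO₂ term: 1.77·53.2^0.52·exp(0.02·76-3.5850) = 1.773
  Cl⁻ term: 0.102·494.0^0.62·exp(0.033·76+0.04·-13.9) = 33.61
  r_corr = 1.773 + 33.61 = 35.38 μm/a
35.4 μm/a falls in (25, 50] for carbon steel → category C3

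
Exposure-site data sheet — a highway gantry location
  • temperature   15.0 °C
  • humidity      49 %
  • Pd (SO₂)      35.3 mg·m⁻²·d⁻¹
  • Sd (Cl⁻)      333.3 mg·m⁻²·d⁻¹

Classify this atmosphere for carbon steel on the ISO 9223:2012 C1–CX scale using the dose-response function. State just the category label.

C4

carbon steel: temperature factor f = -0.054·(5.0) = -0.2700
  SO₂ term: 1.77·35.3^0.52·exp(0.02·49-0.2700) = 22.97
  Cl⁻ term: 0.102·333.3^0.62·exp(0.033·49+0.04·15.0) = 34.32
  sum: 22.97 + 34.32 → r_corr = 57.29 μm/a
57.3 μm/a falls in (50, 80] for carbon steel → category C4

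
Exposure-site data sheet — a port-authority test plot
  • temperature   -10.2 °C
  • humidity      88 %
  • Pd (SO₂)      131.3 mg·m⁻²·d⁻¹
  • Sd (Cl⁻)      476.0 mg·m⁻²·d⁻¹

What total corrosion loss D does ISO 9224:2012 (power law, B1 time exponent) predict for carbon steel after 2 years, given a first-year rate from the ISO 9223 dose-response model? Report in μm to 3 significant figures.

D(2) = 90.3 μm

carbon steel: f(T) = +0.150·(T−10) [T≤10 °C] = -3.0300
  sulphur-dioxide contribution → 6.279 μm/a
  chloride contribution → 56.59 μm/a
  ⇒ r_corr(carbon steel) = 62.87 μm/a
Long-term exponent b (ISO 9224 Table 2, B1) = 0.523
  D(2) = 62.87 × 2^0.523 = 62.87 × 1.437 = 90.34 μm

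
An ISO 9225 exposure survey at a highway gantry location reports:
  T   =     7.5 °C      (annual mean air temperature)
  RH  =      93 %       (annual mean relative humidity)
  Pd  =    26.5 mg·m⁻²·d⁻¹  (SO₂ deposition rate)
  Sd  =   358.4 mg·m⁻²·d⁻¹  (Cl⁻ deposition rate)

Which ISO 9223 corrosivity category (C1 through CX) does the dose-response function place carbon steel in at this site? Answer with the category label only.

carbon steel: f(T) = +0.150·(T−10) [T≤10 °C] = -0.3750
  Pd branch = 1.77·Pd^0.52·e^(0.02·RH+f) = 42.95 μm/a
  Cl⁻ term: 0.102·358.4^0.62·exp(0.033·93+0.04·7.5) = 113.6
  sum: 42.95 + 113.6 → r_corr = 156.6 μm/a
157 μm/a falls in (80, 200] for carbon steel → category C5

C5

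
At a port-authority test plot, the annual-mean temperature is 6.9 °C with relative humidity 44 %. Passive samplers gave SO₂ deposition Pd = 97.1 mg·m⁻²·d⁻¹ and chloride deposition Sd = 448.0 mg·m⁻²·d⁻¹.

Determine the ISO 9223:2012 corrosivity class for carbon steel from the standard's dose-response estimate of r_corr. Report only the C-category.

carbon steel: temperature factor f = +0.150·(-3.1) = -0.4650
  SO₂ term: 1.77·97.1^0.52·exp(0.02·44-0.4650) = 28.94
  Sd branch = 0.102·Sd^0.62·e^(0.033·RH+0.04·T) = 25.28 μm/a
  r_corr = 28.94 + 25.28 = 54.23 μm/a
54.2 μm/a falls in (50, 80] for carbon steel → category C4

C4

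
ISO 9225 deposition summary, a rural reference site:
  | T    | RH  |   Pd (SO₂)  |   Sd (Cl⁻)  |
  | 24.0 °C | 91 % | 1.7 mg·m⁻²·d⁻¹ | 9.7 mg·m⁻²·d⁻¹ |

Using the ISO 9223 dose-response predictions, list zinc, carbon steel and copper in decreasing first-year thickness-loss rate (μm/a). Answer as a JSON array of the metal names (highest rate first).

["carbon steel", "copper", "zinc"]

zinc: f(T) = -0.071·(T−10) [T>10 °C] = -0.9940
  SO₂ term: 0.0129·1.7^0.44·exp(0.046·91-0.9940) = 0.3965
  Cl⁻ term: 0.0175·9.7^0.57·exp(0.008·91+0.085·24.0) = 1.018
  sum: 0.3965 + 1.018 → r_corr = 1.414 μm/a
carbon steel: f(T) = -0.054·(T−10) [T>10 °C] = -0.7560
  Pd branch = 1.77·Pd^0.52·e^(0.02·RH+f) = 6.759 μm/a
  Cl⁻ term: 0.102·9.7^0.62·exp(0.033·91+0.04·24.0) = 21.95
  r_corr = 6.759 + 21.95 = 28.71 μm/a
copper: f(T) = -0.080·(T−10) [T>10 °C] = -1.1200
  SO₂ term: 0.0053·1.7^0.26·exp(0.059·91-1.1200) = 0.4261
  Sd branch = 0.01025·Sd^0.27·e^(0.036·RH+0.049·T) = 1.624 μm/a
  sum: 0.4261 + 1.624 → r_corr = 2.05 μm/a
Ordering by μm/a: carbon steel (28.7) > copper (2.05) > zinc (1.41)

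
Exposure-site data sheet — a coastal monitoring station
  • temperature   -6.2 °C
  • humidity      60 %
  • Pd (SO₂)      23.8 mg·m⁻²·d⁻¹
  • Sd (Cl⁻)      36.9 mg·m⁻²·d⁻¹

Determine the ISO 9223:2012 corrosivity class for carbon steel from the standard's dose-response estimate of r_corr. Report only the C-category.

carbon steel: temperature factor f = +0.150·(-16.2) = -2.4300
  sulphur-dioxide contribution → 2.689 μm/a
  chloride contribution → 5.4 μm/a
  total first-year rate 8.089 μm/a
8.09 μm/a falls in (1.3, 25] for carbon steel → category C2

C2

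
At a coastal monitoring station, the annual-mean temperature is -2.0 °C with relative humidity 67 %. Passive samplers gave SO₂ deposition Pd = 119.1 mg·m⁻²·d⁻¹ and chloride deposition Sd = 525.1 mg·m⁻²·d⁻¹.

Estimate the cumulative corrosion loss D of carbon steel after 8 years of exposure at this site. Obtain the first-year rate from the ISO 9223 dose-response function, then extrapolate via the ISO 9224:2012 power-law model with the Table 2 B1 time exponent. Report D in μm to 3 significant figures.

D(8) = 164 μm

carbon steel: f(T) = +0.150·(T−10) [T≤10 °C] = -1.8000
  Pd branch = 1.77·Pd^0.52·e^(0.02·RH+f) = 13.42 μm/a
  Sd branch = 0.102·Sd^0.62·e^(0.033·RH+0.04·T) = 41.75 μm/a
  sum: 13.42 + 41.75 → r_corr = 55.17 μm/a
Power-law: D(8) = r_corr · 8^0.523
  D(8) = 55.17 × 8^0.523 = 55.17 × 2.967 = 163.7 μm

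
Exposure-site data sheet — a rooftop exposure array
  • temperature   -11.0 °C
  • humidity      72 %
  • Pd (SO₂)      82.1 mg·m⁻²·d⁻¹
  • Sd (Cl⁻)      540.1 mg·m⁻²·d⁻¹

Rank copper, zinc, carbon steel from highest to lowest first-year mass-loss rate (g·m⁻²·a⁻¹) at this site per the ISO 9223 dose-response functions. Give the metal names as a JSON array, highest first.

["carbon steel", "zinc", "copper"]

copper: T≤10 °C ⇒ hinge +0.126·(-11.0−10) = -2.6460
  Pd branch = 0.0053·Pd^0.26·e^(0.059·RH+f) = 0.08275 μm/a
  Sd branch = 0.01025·Sd^0.27·e^(0.036·RH+0.049·T) = 0.4366 μm/a
  sum: 0.08275 + 0.4366 → r_corr = 0.5194 μm/a
  mass loss = 0.5194 μm/a × 8.96 g/cm³ = 4.653 g·m⁻²·a⁻¹
zinc: temperature factor f = +0.038·(-21.0) = -0.7980
  Pd branch = 0.0129·Pd^0.44·e^(0.046·RH+f) = 1.108 μm/a
  Sd branch = 0.0175·Sd^0.57·e^(0.008·RH+0.085·T) = 0.4412 μm/a
  sum: 1.108 + 0.4412 → r_corr = 1.55 μm/a
  mass loss = 1.55 μm/a × 7.14 g/cm³ = 11.06 g·m⁻²·a⁻¹
carbon steel: f(T) = +0.150·(T−10) [T≤10 °C] = -3.1500
  Pd branch = 1.77·Pd^0.52·e^(0.02·RH+f) = 3.168 μm/a
  Cl⁻ term: 0.102·540.1^0.62·exp(0.033·72+0.04·-11.0) = 34.96
  sum: 3.168 + 34.96 → r_corr = 38.12 μm/a
  mass loss = 38.12 μm/a × 7.85 g/cm³ = 299.3 g·m⁻²·a⁻¹
Ordering by g·m⁻²·a⁻¹: carbon steel (299) > zinc (11.1) > copper (4.65)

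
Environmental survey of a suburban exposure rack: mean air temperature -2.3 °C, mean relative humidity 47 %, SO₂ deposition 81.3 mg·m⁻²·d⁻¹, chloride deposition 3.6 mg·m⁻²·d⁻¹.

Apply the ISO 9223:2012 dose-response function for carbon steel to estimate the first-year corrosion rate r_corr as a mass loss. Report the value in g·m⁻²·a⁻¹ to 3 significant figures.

r_corr = 63.0 g·m⁻²·a⁻¹

carbon steel: temperature factor f = +0.150·(-12.3) = -1.8450
  sulphur-dioxide contribution → 7.05 μm/a
  chloride contribution → 0.9708 μm/a
  total first-year rate 8.021 μm/a
Convert to mass loss: 8.021 μm/a × 7.85 g/cm³ = 62.96 g·m⁻²·a⁻¹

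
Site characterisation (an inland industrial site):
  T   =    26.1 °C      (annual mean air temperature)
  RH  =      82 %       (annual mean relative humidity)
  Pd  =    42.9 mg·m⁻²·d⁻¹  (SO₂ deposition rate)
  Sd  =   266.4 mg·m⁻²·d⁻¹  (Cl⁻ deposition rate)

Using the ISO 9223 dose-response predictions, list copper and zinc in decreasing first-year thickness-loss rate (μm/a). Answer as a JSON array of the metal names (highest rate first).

copper: T>10 °C ⇒ hinge -0.080·(26.1−10) = -1.2880
  sulphur-dioxide contribution → 0.4903 μm/a
  chloride contribution → 3.185 μm/a
  total first-year rate 3.675 μm/a
zinc: f(T) = -0.071·(T−10) [T>10 °C] = -1.1431
  sulphur-dioxide contribution → 0.9345 μm/a
  chloride contribution → 7.481 μm/a
  total first-year rate 8.416 μm/a
Ordering by μm/a: zinc (8.42) > copper (3.68)

["zinc", "copper"]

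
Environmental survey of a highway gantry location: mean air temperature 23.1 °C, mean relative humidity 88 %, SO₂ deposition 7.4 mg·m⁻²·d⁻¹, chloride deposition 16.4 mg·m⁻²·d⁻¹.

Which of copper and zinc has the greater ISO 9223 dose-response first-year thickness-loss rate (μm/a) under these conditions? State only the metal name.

copper: T>10 °C ⇒ hinge -0.080·(23.1−10) = -1.0480
  SO₂ term: 0.0053·7.4^0.26·exp(0.059·88-1.0480) = 0.5623
  Cl⁻ term: 0.01025·16.4^0.27·exp(0.036·88+0.049·23.1) = 1.608
  r_corr = 0.5623 + 1.608 = 2.17 μm/a
zinc: f(T) = -0.071·(T−10) [T>10 °C] = -0.9301
  SO₂ term: 0.0129·7.4^0.44·exp(0.046·88-0.9301) = 0.7033
  Sd branch = 0.0175·Sd^0.57·e^(0.008·RH+0.085·T) = 1.242 μm/a
  sum: 0.7033 + 1.242 → r_corr = 1.945 μm/a
Ordering by μm/a: copper (2.17) > zinc (1.94)

copper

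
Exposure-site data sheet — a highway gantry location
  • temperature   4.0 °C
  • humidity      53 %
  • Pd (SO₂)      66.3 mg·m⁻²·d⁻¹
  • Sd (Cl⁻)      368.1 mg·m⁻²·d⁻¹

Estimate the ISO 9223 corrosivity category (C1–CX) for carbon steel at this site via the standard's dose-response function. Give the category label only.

C3

carbon steel: f(T) = +0.150·(T−10) [T≤10 °C] = -0.9000
  SO₂ term: 1.77·66.3^0.52·exp(0.02·53-0.9000) = 18.39
  Sd branch = 0.102·Sd^0.62·e^(0.033·RH+0.04·T) = 26.83 μm/a
  r_corr = 18.39 + 26.83 = 45.22 μm/a
45.2 μm/a falls in (25, 50] for carbon steel → category C3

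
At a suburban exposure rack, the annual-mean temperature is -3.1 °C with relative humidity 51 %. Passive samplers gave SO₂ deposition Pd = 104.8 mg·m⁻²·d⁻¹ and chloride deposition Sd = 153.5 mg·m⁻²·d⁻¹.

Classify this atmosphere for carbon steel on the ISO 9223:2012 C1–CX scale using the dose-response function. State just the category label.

C2

carbon steel: T≤10 °C ⇒ hinge +0.150·(-3.1−10) = -1.9650
  sulphur-dioxide contribution → 7.73 μm/a
  chloride contribution → 10.99 μm/a
  ⇒ r_corr(carbon steel) = 18.72 μm/a
ISO 9223 Table 2 (carbon steel): 1.3 < 18.7 ≤ 25 μm/a ⇒ C2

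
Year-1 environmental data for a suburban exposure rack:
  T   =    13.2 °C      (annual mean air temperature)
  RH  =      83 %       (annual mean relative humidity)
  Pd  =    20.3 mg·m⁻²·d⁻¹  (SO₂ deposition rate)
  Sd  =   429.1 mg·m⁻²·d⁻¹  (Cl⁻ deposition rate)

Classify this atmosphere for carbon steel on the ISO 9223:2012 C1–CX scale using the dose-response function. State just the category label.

carbon steel: T>10 °C ⇒ hinge -0.054·(13.2−10) = -0.1728
  SO₂ term: 1.77·20.3^0.52·exp(0.02·83-0.1728) = 37.48
  Sd branch = 0.102·Sd^0.62·e^(0.033·RH+0.04·T) = 114.7 μm/a
  r_corr = 37.48 + 114.7 = 152.2 μm/a
ISO 9223 Table 2 (carbon steel): 80 < 152 ≤ 200 μm/a ⇒ C5

C5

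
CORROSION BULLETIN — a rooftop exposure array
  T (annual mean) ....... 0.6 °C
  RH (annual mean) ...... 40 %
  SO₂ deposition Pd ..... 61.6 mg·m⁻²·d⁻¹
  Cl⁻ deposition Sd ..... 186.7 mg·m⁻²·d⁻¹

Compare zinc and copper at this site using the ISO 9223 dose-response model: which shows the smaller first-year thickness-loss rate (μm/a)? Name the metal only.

copper

zinc: f(T) = +0.038·(T−10) [T≤10 °C] = -0.3572
  SO₂ term: 0.0129·61.6^0.44·exp(0.046·40-0.3572) = 0.3483
  Sd branch = 0.0175·Sd^0.57·e^(0.008·RH+0.085·T) = 0.4997 μm/a
  r_corr = 0.3483 + 0.4997 = 0.848 μm/a
copper: temperature factor f = +0.126·(-9.4) = -1.1844
  Pd branch = 0.0053·Pd^0.26·e^(0.059·RH+f) = 0.05013 μm/a
  Cl⁻ term: 0.01025·186.7^0.27·exp(0.036·40+0.049·0.6) = 0.1828
  r_corr = 0.05013 + 0.1828 = 0.233 μm/a
Ordering by μm/a: zinc (0.848) > copper (0.233)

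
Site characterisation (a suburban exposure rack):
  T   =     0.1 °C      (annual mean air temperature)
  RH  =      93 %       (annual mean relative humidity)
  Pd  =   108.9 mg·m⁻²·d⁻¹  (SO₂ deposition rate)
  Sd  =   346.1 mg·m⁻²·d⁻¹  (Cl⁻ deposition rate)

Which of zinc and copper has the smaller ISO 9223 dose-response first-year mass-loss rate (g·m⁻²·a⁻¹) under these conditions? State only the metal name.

copper

zinc: T≤10 °C ⇒ hinge +0.038·(0.1−10) = -0.3762
  SO₂ term: 0.0129·108.9^0.44·exp(0.046·93-0.3762) = 5.028
  Cl⁻ term: 0.0175·346.1^0.57·exp(0.008·93+0.085·0.1) = 1.04
  r_corr = 5.028 + 1.04 = 6.069 μm/a
  mass loss = 6.069 μm/a × 7.14 g/cm³ = 43.33 g·m⁻²·a⁻¹
copper: T≤10 °C ⇒ hinge +0.126·(0.1−10) = -1.2474
  SO₂ term: 0.0053·108.9^0.26·exp(0.059·93-1.2474) = 1.245
  Sd branch = 0.01025·Sd^0.27·e^(0.036·RH+0.049·T) = 1.421 μm/a
  sum: 1.245 + 1.421 → r_corr = 2.665 μm/a
  mass loss = 2.665 μm/a × 8.96 g/cm³ = 23.88 g·m⁻²·a⁻¹
Ordering by g·m⁻²·a⁻¹: zinc (43.3) > copper (23.9)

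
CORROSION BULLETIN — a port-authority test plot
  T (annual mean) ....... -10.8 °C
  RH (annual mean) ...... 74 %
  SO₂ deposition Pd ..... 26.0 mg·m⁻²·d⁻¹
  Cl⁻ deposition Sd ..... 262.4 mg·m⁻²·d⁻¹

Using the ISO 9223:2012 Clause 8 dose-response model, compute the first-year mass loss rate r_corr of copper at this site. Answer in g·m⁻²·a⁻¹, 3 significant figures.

r_corr = 4.13 g·m⁻²·a⁻¹

copper: temperature factor f = +0.126·(-20.8) = -2.6208
  sulphur-dioxide contribution → 0.07081 μm/a
  chloride contribution → 0.3899 μm/a
  ⇒ r_corr(copper) = 0.4607 μm/a
Convert to mass loss: 0.4607 μm/a × 8.96 g/cm³ = 4.128 g·m⁻²·a⁻¹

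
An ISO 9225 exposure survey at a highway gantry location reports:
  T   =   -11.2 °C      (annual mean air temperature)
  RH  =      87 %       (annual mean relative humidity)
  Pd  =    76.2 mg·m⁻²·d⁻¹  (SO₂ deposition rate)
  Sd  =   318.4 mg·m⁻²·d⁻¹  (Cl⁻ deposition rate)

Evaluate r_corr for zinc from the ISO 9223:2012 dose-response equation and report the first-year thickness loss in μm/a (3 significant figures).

r_corr = 2.48 μm/a

zinc: temperature factor f = +0.038·(-21.2) = -0.8056
  SO₂ term: 0.0129·76.2^0.44·exp(0.046·87-0.8056) = 2.122
  Cl⁻ term: 0.0175·318.4^0.57·exp(0.008·87+0.085·-11.2) = 0.3619
  r_corr = 2.122 + 0.3619 = 2.484 μm/a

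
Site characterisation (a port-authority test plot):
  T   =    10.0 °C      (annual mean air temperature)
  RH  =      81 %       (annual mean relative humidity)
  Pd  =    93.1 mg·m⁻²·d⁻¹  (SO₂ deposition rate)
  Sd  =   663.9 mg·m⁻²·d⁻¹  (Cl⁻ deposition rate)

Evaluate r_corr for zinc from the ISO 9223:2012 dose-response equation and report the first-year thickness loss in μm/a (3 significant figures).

r_corr = 7.11 μm/a

zinc: temperature factor f = +0.038·(0.0) = +0.0000
  sulphur-dioxide contribution → 3.936 μm/a
  chloride contribution → 3.178 μm/a
  ⇒ r_corr(zinc) = 7.115 μm/a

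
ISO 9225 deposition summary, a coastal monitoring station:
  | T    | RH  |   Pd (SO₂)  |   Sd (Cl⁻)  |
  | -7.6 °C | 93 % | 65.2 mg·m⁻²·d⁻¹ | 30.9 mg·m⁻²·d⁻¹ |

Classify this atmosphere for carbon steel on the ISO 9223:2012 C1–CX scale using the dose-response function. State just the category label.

carbon steel: f(T) = +0.150·(T−10) [T≤10 °C] = -2.6400
  SO₂ term: 1.77·65.2^0.52·exp(0.02·93-2.6400) = 7.122
  Sd branch = 0.102·Sd^0.62·e^(0.033·RH+0.04·T) = 13.59 μm/a
  sum: 7.122 + 13.59 → r_corr = 20.71 μm/a
ISO 9223 Table 2 (carbon steel): 1.3 < 20.7 ≤ 25 μm/a ⇒ C2

C2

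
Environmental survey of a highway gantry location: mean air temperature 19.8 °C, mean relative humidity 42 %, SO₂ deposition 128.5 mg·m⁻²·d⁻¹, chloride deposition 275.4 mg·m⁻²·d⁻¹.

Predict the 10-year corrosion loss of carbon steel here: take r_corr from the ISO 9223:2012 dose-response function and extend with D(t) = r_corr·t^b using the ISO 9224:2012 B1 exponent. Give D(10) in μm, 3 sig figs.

D(10) = 198 μm

carbon steel: temperature factor f = -0.054·(9.8) = -0.5292
  SO₂ term: 1.77·128.5^0.52·exp(0.02·42-0.5292) = 30.17
  Sd branch = 0.102·Sd^0.62·e^(0.033·RH+0.04·T) = 29.33 μm/a
  r_corr = 30.17 + 29.33 = 59.5 μm/a
ISO 9224: D(t) = r_corr · t^b with b = 0.523 (carbon steel, B1)
  D(10) = 59.5 × 10^0.523 = 59.5 × 3.334 = 198.4 μm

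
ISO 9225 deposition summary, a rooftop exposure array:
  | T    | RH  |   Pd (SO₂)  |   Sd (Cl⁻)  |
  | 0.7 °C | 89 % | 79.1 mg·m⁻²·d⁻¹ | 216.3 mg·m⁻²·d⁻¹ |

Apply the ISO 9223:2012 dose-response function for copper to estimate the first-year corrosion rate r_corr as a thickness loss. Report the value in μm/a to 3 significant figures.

r_corr = 2.09 μm/a

copper: temperature factor f = +0.126·(-9.3) = -1.1718
  sulphur-dioxide contribution → 0.9758 μm/a
  chloride contribution → 1.116 μm/a
  ⇒ r_corr(copper) = 2.092 μm/a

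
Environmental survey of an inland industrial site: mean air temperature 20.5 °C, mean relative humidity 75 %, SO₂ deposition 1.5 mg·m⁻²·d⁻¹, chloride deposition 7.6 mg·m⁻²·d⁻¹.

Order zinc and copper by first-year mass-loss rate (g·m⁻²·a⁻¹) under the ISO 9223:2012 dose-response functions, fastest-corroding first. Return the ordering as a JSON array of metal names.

["copper", "zinc"]

zinc: temperature factor f = -0.071·(10.5) = -0.7455
  Pd branch = 0.0129·Pd^0.44·e^(0.046·RH+f) = 0.2305 μm/a
  Sd branch = 0.0175·Sd^0.57·e^(0.008·RH+0.085·T) = 0.5787 μm/a
  sum: 0.2305 + 0.5787 → r_corr = 0.8092 μm/a
  mass loss = 0.8092 μm/a × 7.14 g/cm³ = 5.777 g·m⁻²·a⁻¹
copper: T>10 °C ⇒ hinge -0.080·(20.5−10) = -0.8400
  SO₂ term: 0.0053·1.5^0.26·exp(0.059·75-0.8400) = 0.2123
  Sd branch = 0.01025·Sd^0.27·e^(0.036·RH+0.049·T) = 0.7201 μm/a
  r_corr = 0.2123 + 0.7201 = 0.9324 μm/a
  mass loss = 0.9324 μm/a × 8.96 g/cm³ = 8.354 g·m⁻²·a⁻¹
Ordering by g·m⁻²·a⁻¹: copper (8.35) > zinc (5.78)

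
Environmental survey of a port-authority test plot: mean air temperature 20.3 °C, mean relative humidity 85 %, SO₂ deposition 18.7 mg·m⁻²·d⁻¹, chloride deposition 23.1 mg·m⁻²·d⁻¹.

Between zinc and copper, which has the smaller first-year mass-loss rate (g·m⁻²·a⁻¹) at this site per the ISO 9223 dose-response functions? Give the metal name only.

zinc: f(T) = -0.071·(T−10) [T>10 °C] = -0.7313
  Pd branch = 0.0129·Pd^0.44·e^(0.046·RH+f) = 1.124 μm/a
  Cl⁻ term: 0.0175·23.1^0.57·exp(0.008·85+0.085·20.3) = 1.161
  sum: 1.124 + 1.161 → r_corr = 2.285 μm/a
  mass loss = 2.285 μm/a × 7.14 g/cm³ = 16.32 g·m⁻²·a⁻¹
copper: T>10 °C ⇒ hinge -0.080·(20.3−10) = -0.8240
  Pd branch = 0.0053·Pd^0.26·e^(0.059·RH+f) = 0.75 μm/a
  Cl⁻ term: 0.01025·23.1^0.27·exp(0.036·85+0.049·20.3) = 1.38
  sum: 0.75 + 1.38 → r_corr = 2.13 μm/a
  mass loss = 2.13 μm/a × 8.96 g/cm³ = 19.08 g·m⁻²·a⁻¹
Ordering by g·m⁻²·a⁻¹: copper (19.1) > zinc (16.3)

zinc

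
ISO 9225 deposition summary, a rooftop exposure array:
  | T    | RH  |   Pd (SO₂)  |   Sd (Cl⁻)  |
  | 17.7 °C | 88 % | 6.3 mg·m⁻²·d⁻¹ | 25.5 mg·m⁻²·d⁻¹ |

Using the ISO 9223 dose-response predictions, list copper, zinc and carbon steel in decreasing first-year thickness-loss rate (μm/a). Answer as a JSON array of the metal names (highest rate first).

copper: f(T) = -0.080·(T−10) [T>10 °C] = -0.6160
  Pd branch = 0.0053·Pd^0.26·e^(0.059·RH+f) = 0.8307 μm/a
  Cl⁻ term: 0.01025·25.5^0.27·exp(0.036·88+0.049·17.7) = 1.39
  sum: 0.8307 + 1.39 → r_corr = 2.221 μm/a
zinc: temperature factor f = -0.071·(7.7) = -0.5467
  SO₂ term: 0.0129·6.3^0.44·exp(0.046·88-0.5467) = 0.9614
  Cl⁻ term: 0.0175·25.5^0.57·exp(0.008·88+0.085·17.7) = 1.009
  r_corr = 0.9614 + 1.009 = 1.97 μm/a
carbon steel: T>10 °C ⇒ hinge -0.054·(17.7−10) = -0.4158
  Pd branch = 1.77·Pd^0.52·e^(0.02·RH+f) = 17.68 μm/a
  Sd branch = 0.102·Sd^0.62·e^(0.033·RH+0.04·T) = 28.14 μm/a
  sum: 17.68 + 28.14 → r_corr = 45.82 μm/a
Ordering by μm/a: carbon steel (45.8) > copper (2.22) > zinc (1.97)

["carbon steel", "copper", "zinc"]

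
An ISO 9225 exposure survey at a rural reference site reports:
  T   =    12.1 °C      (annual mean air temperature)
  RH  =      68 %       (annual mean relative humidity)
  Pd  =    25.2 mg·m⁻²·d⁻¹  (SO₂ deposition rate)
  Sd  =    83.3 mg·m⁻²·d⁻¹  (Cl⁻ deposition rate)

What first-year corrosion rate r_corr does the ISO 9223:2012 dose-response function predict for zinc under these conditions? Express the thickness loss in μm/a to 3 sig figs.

r_corr = 2.10 μm/a

zinc: T>10 °C ⇒ hinge -0.071·(12.1−10) = -0.1491
  sulphur-dioxide contribution → 1.049 μm/a
  chloride contribution → 1.049 μm/a
  ⇒ r_corr(zinc) = 2.098 μm/a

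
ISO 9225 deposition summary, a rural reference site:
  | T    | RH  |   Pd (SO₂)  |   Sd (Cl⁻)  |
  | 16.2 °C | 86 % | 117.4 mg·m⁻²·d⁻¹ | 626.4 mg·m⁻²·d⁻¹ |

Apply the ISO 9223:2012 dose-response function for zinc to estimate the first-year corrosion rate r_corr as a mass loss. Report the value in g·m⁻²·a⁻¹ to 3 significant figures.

zinc: T>10 °C ⇒ hinge -0.071·(16.2−10) = -0.4402
  SO₂ term: 0.0129·117.4^0.44·exp(0.046·86-0.4402) = 3.533
  Sd branch = 0.0175·Sd^0.57·e^(0.008·RH+0.085·T) = 5.421 μm/a
  r_corr = 3.533 + 5.421 = 8.954 μm/a
Convert to mass loss: 8.954 μm/a × 7.14 g/cm³ = 63.93 g·m⁻²·a⁻¹

r_corr = 63.9 g·m⁻²·a⁻¹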